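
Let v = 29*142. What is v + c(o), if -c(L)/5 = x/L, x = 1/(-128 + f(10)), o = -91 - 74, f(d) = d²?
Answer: 3805031/924 ≈ 4118.0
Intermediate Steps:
o = -165
x = -1/28 (x = 1/(-128 + 10²) = 1/(-128 + 100) = 1/(-28) = -1/28 ≈ -0.035714)
c(L) = 5/(28*L) (c(L) = -(-5)/(28*L) = 5/(28*L))
v = 4118
v + c(o) = 4118 + (5/28)/(-165) = 4118 + (5/28)*(-1/165) = 4118 - 1/924 = 3805031/924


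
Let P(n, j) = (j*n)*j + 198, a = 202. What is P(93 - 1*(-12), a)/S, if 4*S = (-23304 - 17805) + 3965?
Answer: -2142309/4643 ≈ -461.41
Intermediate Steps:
P(n, j) = 198 + n*j**2 (P(n, j) = n*j**2 + 198 = 198 + n*j**2)
S = -9286 (S = ((-23304 - 17805) + 3965)/4 = (-41109 + 3965)/4 = (1/4)*(-37144) = -9286)
P(93 - 1*(-12), a)/S = (198 + (93 - 1*(-12))*202**2)/(-9286) = (198 + (93 + 12)*40804)*(-1/9286) = (198 + 105*40804)*(-1/9286) = (198 + 4284420)*(-1/9286) = 4284618*(-1/9286) = -2142309/4643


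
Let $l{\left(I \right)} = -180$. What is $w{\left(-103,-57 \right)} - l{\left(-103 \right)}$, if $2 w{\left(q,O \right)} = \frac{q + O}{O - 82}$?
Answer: $\frac{25100}{139} \approx 180.58$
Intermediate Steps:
$w{\left(q,O \right)} = \frac{O + q}{2 \left(-82 + O\right)}$ ($w{\left(q,O \right)} = \frac{\left(q + O\right) \frac{1}{O - 82}}{2} = \frac{\left(O + q\right) \frac{1}{-82 + O}}{2} = \frac{\frac{1}{-82 + O} \left(O + q\right)}{2} = \frac{O + q}{2 \left(-82 + O\right)}$)
$w{\left(-103,-57 \right)} - l{\left(-103 \right)} = \frac{-57 - 103}{2 \left(-82 - 57\right)} - -180 = \frac{1}{2} \frac{1}{-139} \left(-160\right) + 180 = \frac{1}{2} \left(- \frac{1}{139}\right) \left(-160\right) + 180 = \frac{80}{139} + 180 = \frac{25100}{139}$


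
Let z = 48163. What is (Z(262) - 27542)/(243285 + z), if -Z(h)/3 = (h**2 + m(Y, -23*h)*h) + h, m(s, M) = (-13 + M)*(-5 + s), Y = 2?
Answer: -7237111/145724 ≈ -49.663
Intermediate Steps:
Z(h) = -3*h - 3*h**2 - 3*h*(39 + 69*h) (Z(h) = -3*((h**2 + (65 - 13*2 - (-115)*h - 23*h*2)*h) + h) = -3*((h**2 + (65 - 26 + 115*h - 46*h)*h) + h) = -3*((h**2 + (39 + 69*h)*h) + h) = -3*((h**2 + h*(39 + 69*h)) + h) = -3*(h + h**2 + h*(39 + 69*h)) = -3*h - 3*h**2 - 3*h*(39 + 69*h))
(Z(262) - 27542)/(243285 + z) = (-30*262*(4 + 7*262) - 27542)/(243285 + 48163) = (-30*262*(4 + 1834) - 27542)/291448 = (-30*262*1838 - 27542)*(1/291448) = (-14446680 - 27542)*(1/291448) = -14474222*1/291448 = -7237111/145724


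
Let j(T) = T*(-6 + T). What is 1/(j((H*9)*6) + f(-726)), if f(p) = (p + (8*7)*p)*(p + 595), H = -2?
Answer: 1/5433354 ≈ 1.8405e-7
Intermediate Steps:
f(p) = 57*p*(595 + p) (f(p) = (p + 56*p)*(595 + p) = (57*p)*(595 + p) = 57*p*(595 + p))
1/(j((H*9)*6) + f(-726)) = 1/((-2*9*6)*(-6 - 2*9*6) + 57*(-726)*(595 - 726)) = 1/((-18*6)*(-6 - 18*6) + 57*(-726)*(-131)) = 1/(-108*(-6 - 108) + 5421042) = 1/(-108*(-114) + 5421042) = 1/(12312 + 5421042) = 1/5433354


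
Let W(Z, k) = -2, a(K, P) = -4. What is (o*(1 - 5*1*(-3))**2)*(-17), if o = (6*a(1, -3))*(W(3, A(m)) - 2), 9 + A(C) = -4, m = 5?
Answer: -417792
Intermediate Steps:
A(C) = -13 (A(C) = -9 - 4 = -13)
o = 96 (o = (6*(-4))*(-2 - 2) = -24*(-4) = 96)
(o*(1 - 5*1*(-3))**2)*(-17) = (96*(1 - 5*1*(-3))**2)*(-17) = (96*(1 - 5*(-3))**2)*(-17) = (96*(1 + 15)**2)*(-17) = (96*16**2)*(-17) = (96*256)*(-17) = 24576*(-17) = -417792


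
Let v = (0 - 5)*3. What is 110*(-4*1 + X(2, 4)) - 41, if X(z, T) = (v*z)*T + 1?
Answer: -13571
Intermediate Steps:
v = -15 (v = -5*3 = -15)
X(z, T) = 1 - 15*T*z (X(z, T) = (-15*z)*T + 1 = -15*T*z + 1 = 1 - 15*T*z)
110*(-4*1 + X(2, 4)) - 41 = 110*(-4*1 + (1 - 15*4*2)) - 41 = 110*(-4 + (1 - 120)) - 41 = 110*(-4 - 119) - 41 = 110*(-123) - 41 = -13530 - 41 = -13571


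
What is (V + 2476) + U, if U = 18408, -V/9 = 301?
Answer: 18175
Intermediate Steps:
V = -2709 (V = -9*301 = -2709)
(V + 2476) + U = (-2709 + 2476) + 18408 = -233 + 18408 = 18175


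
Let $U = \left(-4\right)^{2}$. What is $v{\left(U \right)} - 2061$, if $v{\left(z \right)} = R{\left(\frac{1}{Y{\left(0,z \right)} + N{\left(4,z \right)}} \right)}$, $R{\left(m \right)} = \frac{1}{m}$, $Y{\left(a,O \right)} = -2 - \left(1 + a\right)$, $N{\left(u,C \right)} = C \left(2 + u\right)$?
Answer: $-1968$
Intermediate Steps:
$Y{\left(a,O \right)} = -3 - a$
$U = 16$
$v{\left(z \right)} = -3 + 6 z$ ($v{\left(z \right)} = \frac{1}{\frac{1}{\left(-3 - 0\right) + z \left(2 + 4\right)}} = \frac{1}{\frac{1}{\left(-3 + 0\right) + z 6}} = \frac{1}{\frac{1}{-3 + 6 z}} = -3 + 6 z$)
$v{\left(U \right)} - 2061 = \left(-3 + 6 \cdot 16\right) - 2061 = \left(-3 + 96\right) - 2061 = 93 - 2061 = -1968$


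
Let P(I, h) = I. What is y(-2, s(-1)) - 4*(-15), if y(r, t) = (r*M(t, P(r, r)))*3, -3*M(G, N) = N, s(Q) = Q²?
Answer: 56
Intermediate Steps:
M(G, N) = -N/3
y(r, t) = -r² (y(r, t) = (r*(-r/3))*3 = -r²/3*3 = -r²)
y(-2, s(-1)) - 4*(-15) = -1*(-2)² - 4*(-15) = -1*4 + 60 = -4 + 60 = 56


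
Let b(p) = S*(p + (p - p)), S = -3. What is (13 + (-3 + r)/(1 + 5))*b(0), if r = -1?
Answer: 0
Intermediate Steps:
b(p) = -3*p (b(p) = -3*(p + (p - p)) = -3*(p + 0) = -3*p)
(13 + (-3 + r)/(1 + 5))*b(0) = (13 + (-3 - 1)/(1 + 5))*(-3*0) = (13 - 4/6)*0 = (13 - 4*⅙)*0 = (13 - ⅔)*0 = (37/3)*0 = 0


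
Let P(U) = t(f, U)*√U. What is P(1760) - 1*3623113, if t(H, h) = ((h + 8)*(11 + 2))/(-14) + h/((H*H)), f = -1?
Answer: -3623113 + 3312*√110/7 ≈ -3.6182e+6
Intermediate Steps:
t(H, h) = -52/7 - 13*h/14 + h/H² (t(H, h) = ((8 + h)*13)*(-1/14) + h/(H²) = (104 + 13*h)*(-1/14) + h/H² = (-52/7 - 13*h/14) + h/H² = -52/7 - 13*h/14 + h/H²)
P(U) = √U*(-52/7 + U/14) (P(U) = (-52/7 - 13*U/14 + U/(-1)²)*√U = (-52/7 - 13*U/14 + U*1)*√U = (-52/7 - 13*U/14 + U)*√U = (-52/7 + U/14)*√U = √U*(-52/7 + U/14))
P(1760) - 1*3623113 = √1760*(-104 + 1760)/14 - 1*3623113 = (1/14)*(4*√110)*1656 - 3623113 = 3312*√110/7 - 3623113 = -3623113 + 3312*√110/7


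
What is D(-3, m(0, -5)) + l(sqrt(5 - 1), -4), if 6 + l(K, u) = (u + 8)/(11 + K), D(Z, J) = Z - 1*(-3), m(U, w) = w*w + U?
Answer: -74/13 ≈ -5.6923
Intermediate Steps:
m(U, w) = U + w**2 (m(U, w) = w**2 + U = U + w**2)
D(Z, J) = 3 + Z (D(Z, J) = Z + 3 = 3 + Z)
l(K, u) = -6 + (8 + u)/(11 + K) (l(K, u) = -6 + (u + 8)/(11 + K) = -6 + (8 + u)/(11 + K))
D(-3, m(0, -5)) + l(sqrt(5 - 1), -4) = (3 - 3) + (-58 - 4 - 6*sqrt(5 - 1))/(11 + sqrt(5 - 1)) = 0 + (-58 - 4 - 6*sqrt(4))/(11 + sqrt(4)) = 0 + (-58 - 4 - 6*2)/(11 + 2) = 0 + (-58 - 4 - 12)/13 = 0 + (1/13)*(-74) = 0 - 74/13 = -74/13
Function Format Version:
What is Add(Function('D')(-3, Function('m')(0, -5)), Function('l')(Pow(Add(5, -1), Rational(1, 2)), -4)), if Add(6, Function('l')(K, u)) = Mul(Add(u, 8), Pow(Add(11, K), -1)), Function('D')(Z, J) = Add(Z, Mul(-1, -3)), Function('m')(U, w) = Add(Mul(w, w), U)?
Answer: Rational(-74, 13) ≈ -5.6923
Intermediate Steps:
Function('m')(U, w) = Add(U, Pow(w, 2)) (Function('m')(U, w) = Add(Pow(w, 2), U) = Add(U, Pow(w, 2)))
Function('D')(Z, J) = Add(3, Z) (Function('D')(Z, J) = Add(Z, 3) = Add(3, Z))
Function('l')(K, u) = Add(-6, Mul(Pow(Add(11, K), -1), Add(8, u))) (Function('l')(K, u) = Add(-6, Mul(Add(u, 8), Pow(Add(11, K), -1))) = Add(-6, Mul(Add(8, u), Pow(Add(11, K), -1))) = Add(-6, Mul(Pow(Add(11, K), -1), Add(8, u))))
Add(Function('D')(-3, Function('m')(0, -5)), Function('l')(Pow(Add(5, -1), Rational(1, 2)), -4)) = Add(Add(3, -3), Mul(Pow(Add(11, Pow(Add(5, -1), Rational(1, 2))), -1), Add(-58, -4, Mul(-6, Pow(Add(5, -1), Rational(1, 2)))))) = Add(0, Mul(Pow(Add(11, Pow(4, Rational(1, 2))), -1), Add(-58, -4, Mul(-6, Pow(4, Rational(1, 2)))))) = Add(0, Mul(Pow(Add(11, 2), -1), Add(-58, -4, Mul(-6, 2)))) = Add(0, Mul(Pow(13, -1), Add(-58, -4, -12))) = Add(0, Mul(Rational(1, 13), -74)) = Add(0, Rational(-74, 13)) = Rational(-74, 13)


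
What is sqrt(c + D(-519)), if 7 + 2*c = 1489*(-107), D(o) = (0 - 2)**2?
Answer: I*sqrt(79661) ≈ 282.24*I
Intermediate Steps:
D(o) = 4 (D(o) = (-2)**2 = 4)
c = -79665 (c = -7/2 + (1489*(-107))/2 = -7/2 + (1/2)*(-159323) = -7/2 - 159323/2 = -79665)
sqrt(c + D(-519)) = sqrt(-79665 + 4) = sqrt(-79661) = I*sqrt(79661)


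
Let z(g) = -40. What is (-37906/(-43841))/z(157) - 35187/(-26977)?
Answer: 30341370259/23653973140 ≈ 1.2827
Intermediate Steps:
(-37906/(-43841))/z(157) - 35187/(-26977) = -37906/(-43841)/(-40) - 35187/(-26977) = -37906*(-1/43841)*(-1/40) - 35187*(-1/26977) = (37906/43841)*(-1/40) + 35187/26977 = -18953/876820 + 35187/26977 = 30341370259/23653973140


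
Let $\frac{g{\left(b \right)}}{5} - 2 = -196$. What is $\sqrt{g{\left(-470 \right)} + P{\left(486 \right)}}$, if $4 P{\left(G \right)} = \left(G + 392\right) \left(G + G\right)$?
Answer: $4 \sqrt{13274} \approx 460.85$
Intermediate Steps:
$g{\left(b \right)} = -970$ ($g{\left(b \right)} = 10 + 5 \left(-196\right) = 10 - 980 = -970$)
$P{\left(G \right)} = \frac{G \left(392 + G\right)}{2}$ ($P{\left(G \right)} = \frac{\left(G + 392\right) \left(G + G\right)}{4} = \frac{\left(392 + G\right) 2 G}{4} = \frac{2 G \left(392 + G\right)}{4} = \frac{G \left(392 + G\right)}{2}$)
$\sqrt{g{\left(-470 \right)} + P{\left(486 \right)}} = \sqrt{-970 + \frac{1}{2} \cdot 486 \left(392 + 486\right)} = \sqrt{-970 + \frac{1}{2} \cdot 486 \cdot 878} = \sqrt{-970 + 213354} = \sqrt{212384} = 4 \sqrt{13274}$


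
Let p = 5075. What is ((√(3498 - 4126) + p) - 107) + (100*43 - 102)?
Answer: 9166 + 2*I*√157 ≈ 9166.0 + 25.06*I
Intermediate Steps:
((√(3498 - 4126) + p) - 107) + (100*43 - 102) = ((√(3498 - 4126) + 5075) - 107) + (100*43 - 102) = ((√(-628) + 5075) - 107) + (4300 - 102) = ((2*I*√157 + 5075) - 107) + 4198 = ((5075 + 2*I*√157) - 107) + 4198 = (4968 + 2*I*√157) + 4198 = 9166 + 2*I*√157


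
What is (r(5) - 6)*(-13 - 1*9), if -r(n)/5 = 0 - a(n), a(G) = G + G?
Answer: -968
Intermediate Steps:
a(G) = 2*G
r(n) = 10*n (r(n) = -5*(0 - 2*n) = -(-10)*n = 10*n)
(r(5) - 6)*(-13 - 1*9) = (10*5 - 6)*(-13 - 1*9) = (50 - 6)*(-13 - 9) = 44*(-22) = -968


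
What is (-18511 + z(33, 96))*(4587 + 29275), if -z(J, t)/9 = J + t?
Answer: -666133264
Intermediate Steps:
z(J, t) = -9*J - 9*t (z(J, t) = -9*(J + t) = -9*J - 9*t)
(-18511 + z(33, 96))*(4587 + 29275) = (-18511 + (-9*33 - 9*96))*(4587 + 29275) = (-18511 + (-297 - 864))*33862 = (-18511 - 1161)*33862 = -19672*33862 = -666133264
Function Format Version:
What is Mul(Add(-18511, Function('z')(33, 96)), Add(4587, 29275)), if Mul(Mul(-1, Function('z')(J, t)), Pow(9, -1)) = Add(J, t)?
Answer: -666133264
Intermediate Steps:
Function('z')(J, t) = Add(Mul(-9, J), Mul(-9, t)) (Function('z')(J, t) = Mul(-9, Add(J, t)) = Add(Mul(-9, J), Mul(-9, t)))
Mul(Add(-18511, Function('z')(33, 96)), Add(4587, 29275)) = Mul(Add(-18511, Add(Mul(-9, 33), Mul(-9, 96))), Add(4587, 29275)) = Mul(Add(-18511, Add(-297, -864)), 33862) = Mul(Add(-18511, -1161), 33862) = Mul(-19672, 33862) = -666133264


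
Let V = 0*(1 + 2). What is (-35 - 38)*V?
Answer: 0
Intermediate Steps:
V = 0 (V = 0*3 = 0)
(-35 - 38)*V = (-35 - 38)*0 = -73*0 = 0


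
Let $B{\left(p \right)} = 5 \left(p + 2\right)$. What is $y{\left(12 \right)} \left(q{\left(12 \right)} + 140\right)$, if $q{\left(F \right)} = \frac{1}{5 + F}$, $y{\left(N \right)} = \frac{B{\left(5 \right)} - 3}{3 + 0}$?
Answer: $\frac{76192}{51} \approx 1494.0$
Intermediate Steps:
$B{\left(p \right)} = 10 + 5 p$ ($B{\left(p \right)} = 5 \left(2 + p\right) = 10 + 5 p$)
$y{\left(N \right)} = \frac{32}{3}$ ($y{\left(N \right)} = \frac{\left(10 + 5 \cdot 5\right) - 3}{3 + 0} = \frac{\left(10 + 25\right) - 3}{3} = \left(35 - 3\right) \frac{1}{3} = 32 \cdot \frac{1}{3} = \frac{32}{3}$)
$y{\left(12 \right)} \left(q{\left(12 \right)} + 140\right) = \frac{32 \left(\frac{1}{5 + 12} + 140\right)}{3} = \frac{32 \left(\frac{1}{17} + 140\right)}{3} = \frac{32}{3} \cdot \frac{2381}{17} = \frac{76192}{51}$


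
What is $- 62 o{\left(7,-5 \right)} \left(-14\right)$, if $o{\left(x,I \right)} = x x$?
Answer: $42532$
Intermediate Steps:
$o{\left(x,I \right)} = x^{2}$
$- 62 o{\left(7,-5 \right)} \left(-14\right) = - 62 \cdot 7^{2} \left(-14\right) = \left(-62\right) 49 \left(-14\right) = \left(-3038\right) \left(-14\right) = 42532$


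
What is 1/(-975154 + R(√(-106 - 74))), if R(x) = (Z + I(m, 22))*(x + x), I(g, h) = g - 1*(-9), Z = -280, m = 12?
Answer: I/(2*(-487577*I + 1554*√5)) ≈ -1.0254e-6 + 7.308e-9*I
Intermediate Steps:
I(g, h) = 9 + g (I(g, h) = g + 9 = 9 + g)
R(x) = -518*x (R(x) = (-280 + (9 + 12))*(x + x) = (-280 + 21)*(2*x) = -518*x)
1/(-975154 + R(√(-106 - 74))) = 1/(-975154 - 518*√(-106 - 74)) = 1/(-975154 - 3108*I*√5)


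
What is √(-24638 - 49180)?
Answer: 3*I*√8202 ≈ 271.69*I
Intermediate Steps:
√(-24638 - 49180) = √(-73818) = 3*I*√8202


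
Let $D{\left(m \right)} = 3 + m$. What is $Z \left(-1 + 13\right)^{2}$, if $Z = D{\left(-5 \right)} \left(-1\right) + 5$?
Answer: $1008$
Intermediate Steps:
$Z = 7$ ($Z = \left(3 - 5\right) \left(-1\right) + 5 = \left(-2\right) \left(-1\right) + 5 = 2 + 5 = 7$)
$Z \left(-1 + 13\right)^{2} = 7 \left(-1 + 13\right)^{2} = 7 \cdot 12^{2} = 7 \cdot 144 = 1008$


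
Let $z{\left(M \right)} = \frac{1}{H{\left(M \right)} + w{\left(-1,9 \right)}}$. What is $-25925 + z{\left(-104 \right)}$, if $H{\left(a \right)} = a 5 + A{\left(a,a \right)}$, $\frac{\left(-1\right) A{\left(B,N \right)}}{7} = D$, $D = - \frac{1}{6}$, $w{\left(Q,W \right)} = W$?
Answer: $- \frac{79304581}{3059} \approx -25925.0$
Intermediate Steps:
$D = - \frac{1}{6}$ ($D = \left(-1\right) \frac{1}{6} = - \frac{1}{6} \approx -0.16667$)
$A{\left(B,N \right)} = \frac{7}{6}$ ($A{\left(B,N \right)} = \left(-7\right) \left(- \frac{1}{6}\right) = \frac{7}{6}$)
$H{\left(a \right)} = \frac{7}{6} + 5 a$ ($H{\left(a \right)} = a 5 + \frac{7}{6} = 5 a + \frac{7}{6} = \frac{7}{6} + 5 a$)
$z{\left(M \right)} = \frac{1}{\frac{61}{6} + 5 M}$ ($z{\left(M \right)} = \frac{1}{\left(\frac{7}{6} + 5 M\right) + 9} = \frac{1}{\frac{61}{6} + 5 M}$)
$-25925 + z{\left(-104 \right)} = -25925 + \frac{6}{61 + 30 \left(-104\right)} = -25925 + \frac{6}{61 - 3120} = -25925 + \frac{6}{-3059} = -25925 + 6 \left(- \frac{1}{3059}\right) = -25925 - \frac{6}{3059} = - \frac{79304581}{3059}$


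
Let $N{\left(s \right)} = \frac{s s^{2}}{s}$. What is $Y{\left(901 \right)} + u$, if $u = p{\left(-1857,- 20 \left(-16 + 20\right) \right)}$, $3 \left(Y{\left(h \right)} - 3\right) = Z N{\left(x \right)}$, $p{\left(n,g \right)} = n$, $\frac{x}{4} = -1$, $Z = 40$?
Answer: $- \frac{4922}{3} \approx -1640.7$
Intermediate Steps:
$x = -4$ ($x = 4 \left(-1\right) = -4$)
$N{\left(s \right)} = s^{2}$ ($N{\left(s \right)} = \frac{s^{3}}{s} = s^{2}$)
$Y{\left(h \right)} = \frac{649}{3}$ ($Y{\left(h \right)} = 3 + \frac{40 \left(-4\right)^{2}}{3} = 3 + \frac{40 \cdot 16}{3} = 3 + \frac{1}{3} \cdot 640 = 3 + \frac{640}{3} = \frac{649}{3}$)
$u = -1857$
$Y{\left(901 \right)} + u = \frac{649}{3} - 1857 = - \frac{4922}{3}$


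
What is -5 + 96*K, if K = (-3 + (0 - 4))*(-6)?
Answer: 4027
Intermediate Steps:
K = 42 (K = (-3 - 4)*(-6) = -7*(-6) = 42)
-5 + 96*K = -5 + 96*42 = -5 + 4032 = 4027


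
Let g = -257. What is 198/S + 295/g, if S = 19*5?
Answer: 22861/24415 ≈ 0.93635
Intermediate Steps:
S = 95
198/S + 295/g = 198/95 + 295/(-257) = 198*(1/95) + 295*(-1/257) = 198/95 - 295/257 = 22861/24415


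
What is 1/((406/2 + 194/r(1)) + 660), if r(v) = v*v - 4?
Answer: 3/2395 ≈ 0.0012526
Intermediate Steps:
r(v) = -4 + v² (r(v) = v² - 4 = -4 + v²)
1/((406/2 + 194/r(1)) + 660) = 1/((406/2 + 194/(-4 + 1²)) + 660) = 1/((406*(½) + 194/(-4 + 1)) + 660) = 1/((203 + 194/(-3)) + 660) = 1/((203 + 194*(-⅓)) + 660) = 1/((203 - 194/3) + 660) = 1/(415/3 + 660) = 1/(2395/3) = 3/2395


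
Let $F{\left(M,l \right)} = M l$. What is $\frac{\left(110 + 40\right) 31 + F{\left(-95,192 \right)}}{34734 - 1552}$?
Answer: $- \frac{6795}{16591} \approx -0.40956$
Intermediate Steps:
$\frac{\left(110 + 40\right) 31 + F{\left(-95,192 \right)}}{34734 - 1552} = \frac{\left(110 + 40\right) 31 - 18240}{34734 - 1552} = \frac{150 \cdot 31 - 18240}{33182} = \left(4650 - 18240\right) \frac{1}{33182} = \left(-13590\right) \frac{1}{33182} = - \frac{6795}{16591}$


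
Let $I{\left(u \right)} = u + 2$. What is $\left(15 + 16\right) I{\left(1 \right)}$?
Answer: $93$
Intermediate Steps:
$I{\left(u \right)} = 2 + u$
$\left(15 + 16\right) I{\left(1 \right)} = \left(15 + 16\right) \left(2 + 1\right) = 31 \cdot 3 = 93$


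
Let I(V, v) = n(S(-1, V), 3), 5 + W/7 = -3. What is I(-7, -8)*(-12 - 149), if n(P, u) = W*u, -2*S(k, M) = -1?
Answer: 27048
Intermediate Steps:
W = -56 (W = -35 + 7*(-3) = -35 - 21 = -56)
S(k, M) = 1/2 (S(k, M) = -1/2*(-1) = 1/2)
n(P, u) = -56*u
I(V, v) = -168 (I(V, v) = -56*3 = -168)
I(-7, -8)*(-12 - 149) = -168*(-12 - 149) = -168*(-161) = 27048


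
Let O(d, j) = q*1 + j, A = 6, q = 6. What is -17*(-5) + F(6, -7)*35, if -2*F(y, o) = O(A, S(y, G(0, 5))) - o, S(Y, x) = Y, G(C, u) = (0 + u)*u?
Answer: -495/2 ≈ -247.50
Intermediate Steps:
G(C, u) = u**2 (G(C, u) = u*u = u**2)
O(d, j) = 6 + j (O(d, j) = 6*1 + j = 6 + j)
F(y, o) = -3 + o/2 - y/2 (F(y, o) = -((6 + y) - o)/2 = -(6 + y - o)/2 = -3 + o/2 - y/2)
-17*(-5) + F(6, -7)*35 = -17*(-5) + (-3 + (1/2)*(-7) - 1/2*6)*35 = 85 + (-3 - 7/2 - 3)*35 = 85 - 19/2*35 = 85 - 665/2 = -495/2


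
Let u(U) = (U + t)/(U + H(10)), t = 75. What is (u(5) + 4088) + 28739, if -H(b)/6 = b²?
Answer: 3906397/119 ≈ 32827.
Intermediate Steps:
H(b) = -6*b²
u(U) = (75 + U)/(-600 + U) (u(U) = (U + 75)/(U - 6*10²) = (75 + U)/(U - 6*100) = (75 + U)/(U - 600) = (75 + U)/(-600 + U))
(u(5) + 4088) + 28739 = ((75 + 5)/(-600 + 5) + 4088) + 28739 = (80/(-595) + 4088) + 28739 = (-1/595*80 + 4088) + 28739 = (-16/119 + 4088) + 28739 = 486456/119 + 28739 = 3906397/119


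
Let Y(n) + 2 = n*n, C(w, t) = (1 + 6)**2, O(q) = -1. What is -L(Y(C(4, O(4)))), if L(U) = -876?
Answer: 876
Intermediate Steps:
C(w, t) = 49 (C(w, t) = 7**2 = 49)
Y(n) = -2 + n**2 (Y(n) = -2 + n*n = -2 + n**2)
-L(Y(C(4, O(4)))) = -1*(-876) = 876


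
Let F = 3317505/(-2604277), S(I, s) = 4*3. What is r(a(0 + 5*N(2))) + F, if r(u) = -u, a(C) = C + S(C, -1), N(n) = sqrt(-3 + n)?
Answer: -34568829/2604277 - 5*I ≈ -13.274 - 5.0*I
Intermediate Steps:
S(I, s) = 12
a(C) = 12 + C (a(C) = C + 12 = 12 + C)
F = -3317505/2604277 (F = 3317505*(-1/2604277) = -3317505/2604277 ≈ -1.2739)
r(a(0 + 5*N(2))) + F = -(12 + (0 + 5*sqrt(-3 + 2))) - 3317505/2604277 = -(12 + (0 + 5*sqrt(-1))) - 3317505/2604277 = -(12 + (0 + 5*I)) - 3317505/2604277 = -(12 + 5*I) - 3317505/2604277 = (-12 - 5*I) - 3317505/2604277 = -34568829/2604277 - 5*I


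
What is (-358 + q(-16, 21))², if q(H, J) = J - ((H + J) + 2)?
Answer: 118336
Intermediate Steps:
q(H, J) = -2 - H (q(H, J) = J - (2 + H + J) = J + (-2 - H - J) = -2 - H)
(-358 + q(-16, 21))² = (-358 + (-2 - 1*(-16)))² = (-358 + (-2 + 16))² = (-358 + 14)² = (-344)² = 118336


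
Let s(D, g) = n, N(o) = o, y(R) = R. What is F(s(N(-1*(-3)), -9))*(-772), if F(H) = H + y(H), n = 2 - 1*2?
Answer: 0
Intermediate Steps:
n = 0 (n = 2 - 2 = 0)
s(D, g) = 0
F(H) = 2*H (F(H) = H + H = 2*H)
F(s(N(-1*(-3)), -9))*(-772) = (2*0)*(-772) = 0*(-772) = 0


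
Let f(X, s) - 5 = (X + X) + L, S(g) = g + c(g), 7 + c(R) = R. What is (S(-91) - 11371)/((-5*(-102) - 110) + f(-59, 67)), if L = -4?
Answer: -11560/283 ≈ -40.848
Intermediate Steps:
c(R) = -7 + R
S(g) = -7 + 2*g (S(g) = g + (-7 + g) = -7 + 2*g)
f(X, s) = 1 + 2*X (f(X, s) = 5 + ((X + X) - 4) = 5 + (2*X - 4) = 5 + (-4 + 2*X) = 1 + 2*X)
(S(-91) - 11371)/((-5*(-102) - 110) + f(-59, 67)) = ((-7 + 2*(-91)) - 11371)/((-5*(-102) - 110) + (1 + 2*(-59))) = ((-7 - 182) - 11371)/((510 - 110) + (1 - 118)) = (-189 - 11371)/(400 - 117) = -11560/283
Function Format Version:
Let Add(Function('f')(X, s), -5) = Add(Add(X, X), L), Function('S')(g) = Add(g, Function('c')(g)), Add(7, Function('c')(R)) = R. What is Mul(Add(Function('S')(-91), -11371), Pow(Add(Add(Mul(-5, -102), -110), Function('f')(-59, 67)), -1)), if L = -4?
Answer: Rational(-11560, 283) ≈ -40.848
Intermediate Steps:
Function('c')(R) = Add(-7, R)
Function('S')(g) = Add(-7, Mul(2, g)) (Function('S')(g) = Add(g, Add(-7, g)) = Add(-7, Mul(2, g)))
Function('f')(X, s) = Add(1, Mul(2, X)) (Function('f')(X, s) = Add(5, Add(Add(X, X), -4)) = Add(5, Add(Mul(2, X), -4)) = Add(5, Add(-4, Mul(2, X))) = Add(1, Mul(2, X)))
Mul(Add(Function('S')(-91), -11371), Pow(Add(Add(Mul(-5, -102), -110), Function('f')(-59, 67)), -1)) = Mul(Add(Add(-7, Mul(2, -91)), -11371), Pow(Add(Add(Mul(-5, -102), -110), Add(1, Mul(2, -59))), -1)) = Mul(Add(Add(-7, -182), -11371), Pow(Add(Add(510, -110), Add(1, -118)), -1)) = Mul(Add(-189, -11371), Pow(Add(400, -117), -1)) = Mul(-11560, Pow(283, -1)) = Mul(-11560, Rational(1, 283)) = Rational(-11560, 283)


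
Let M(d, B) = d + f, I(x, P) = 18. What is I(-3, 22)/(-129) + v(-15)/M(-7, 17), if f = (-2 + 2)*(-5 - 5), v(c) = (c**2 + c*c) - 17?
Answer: -18661/301 ≈ -61.997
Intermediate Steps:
v(c) = -17 + 2*c**2 (v(c) = (c**2 + c**2) - 17 = 2*c**2 - 17 = -17 + 2*c**2)
f = 0 (f = 0*(-10) = 0)
M(d, B) = d (M(d, B) = d + 0 = d)
I(-3, 22)/(-129) + v(-15)/M(-7, 17) = 18/(-129) + (-17 + 2*(-15)**2)/(-7) = 18*(-1/129) + (-17 + 2*225)*(-1/7) = -6/43 + (-17 + 450)*(-1/7) = -6/43 + 433*(-1/7) = -6/43 - 433/7 = -18661/301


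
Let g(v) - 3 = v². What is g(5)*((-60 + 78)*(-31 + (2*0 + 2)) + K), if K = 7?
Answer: -14420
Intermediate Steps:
g(v) = 3 + v²
g(5)*((-60 + 78)*(-31 + (2*0 + 2)) + K) = (3 + 5²)*((-60 + 78)*(-31 + (2*0 + 2)) + 7) = (3 + 25)*(18*(-31 + (0 + 2)) + 7) = 28*(18*(-31 + 2) + 7) = 28*(18*(-29) + 7) = 28*(-522 + 7) = 28*(-515) = -14420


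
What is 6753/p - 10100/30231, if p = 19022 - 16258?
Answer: 176233543/83558484 ≈ 2.1091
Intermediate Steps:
p = 2764
6753/p - 10100/30231 = 6753/2764 - 10100/30231 = 176233543/83558484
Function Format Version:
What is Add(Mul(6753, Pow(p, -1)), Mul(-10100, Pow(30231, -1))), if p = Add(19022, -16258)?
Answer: Rational(176233543, 83558484) ≈ 2.1091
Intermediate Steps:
p = 2764
Add(Mul(6753, Pow(p, -1)), Mul(-10100, Pow(30231, -1))) = Add(Mul(6753, Pow(2764, -1)), Mul(-10100, Pow(30231, -1))) = Add(Mul(6753, Rational(1, 2764)), Mul(-10100, Rational(1, 30231))) = Add(Rational(6753, 2764), Rational(-10100, 30231)) = Rational(176233543, 83558484)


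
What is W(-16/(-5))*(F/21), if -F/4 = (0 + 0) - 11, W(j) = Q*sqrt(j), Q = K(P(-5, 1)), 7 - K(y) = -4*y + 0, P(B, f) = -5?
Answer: -2288*sqrt(5)/105 ≈ -48.725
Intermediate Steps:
K(y) = 7 + 4*y (K(y) = 7 - (-4*y + 0) = 7 - (-4)*y = 7 + 4*y)
Q = -13 (Q = 7 + 4*(-5) = 7 - 20 = -13)
W(j) = -13*sqrt(j)
F = 44 (F = -4*((0 + 0) - 11) = -4*(0 - 11) = -4*(-11) = 44)
W(-16/(-5))*(F/21) = (-13*4*sqrt(-1/(-5)))*(44/21) = (-13*4*sqrt(5)/5)*(44*(1/21)) = -52*sqrt(5)/5*(44/21) = -2288*sqrt(5)/105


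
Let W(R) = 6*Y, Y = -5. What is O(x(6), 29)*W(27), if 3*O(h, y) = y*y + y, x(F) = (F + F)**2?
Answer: -8700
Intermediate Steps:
x(F) = 4*F**2 (x(F) = (2*F)**2 = 4*F**2)
O(h, y) = y/3 + y**2/3 (O(h, y) = (y*y + y)/3 = (y**2 + y)/3 = (y + y**2)/3 = y/3 + y**2/3)
W(R) = -30 (W(R) = 6*(-5) = -30)
O(x(6), 29)*W(27) = ((1/3)*29*(1 + 29))*(-30) = ((1/3)*29*30)*(-30) = 290*(-30) = -8700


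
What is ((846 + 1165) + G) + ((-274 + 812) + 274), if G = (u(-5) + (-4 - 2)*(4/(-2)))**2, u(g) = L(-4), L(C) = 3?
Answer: 3048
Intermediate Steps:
u(g) = 3
G = 225 (G = (3 + (-4 - 2)*(4/(-2)))**2 = (3 - 24*(-1)/2)**2 = (3 - 6*(-2))**2 = (3 + 12)**2 = 15**2 = 225)
((846 + 1165) + G) + ((-274 + 812) + 274) = ((846 + 1165) + 225) + ((-274 + 812) + 274) = (2011 + 225) + (538 + 274) = 2236 + 812 = 3048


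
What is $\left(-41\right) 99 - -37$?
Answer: $-4022$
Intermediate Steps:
$\left(-41\right) 99 - -37 = -4059 + \left(-15 + 52\right) = -4059 + 37 = -4022$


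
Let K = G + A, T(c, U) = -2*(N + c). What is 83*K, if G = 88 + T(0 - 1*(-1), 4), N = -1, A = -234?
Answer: -12118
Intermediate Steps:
T(c, U) = 2 - 2*c (T(c, U) = -2*(-1 + c) = 2 - 2*c)
G = 88 (G = 88 + (2 - 2*(0 - 1*(-1))) = 88 + (2 - 2*(0 + 1)) = 88 + (2 - 2*1) = 88 + (2 - 2) = 88 + 0 = 88)
K = -146 (K = 88 - 234 = -146)
83*K = 83*(-146) = -12118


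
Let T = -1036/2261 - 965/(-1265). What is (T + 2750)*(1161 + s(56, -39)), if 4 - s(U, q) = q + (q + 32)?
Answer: 272174847595/81719 ≈ 3.3306e+6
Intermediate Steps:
s(U, q) = -28 - 2*q (s(U, q) = 4 - (q + (q + 32)) = 4 - (q + (32 + q)) = 4 - (32 + 2*q) = 4 + (-32 - 2*q) = -28 - 2*q)
T = 24895/81719 (T = -1036*1/2261 - 965*(-1/1265) = -148/323 + 193/253 = 24895/81719 ≈ 0.30464)
(T + 2750)*(1161 + s(56, -39)) = (24895/81719 + 2750)*(1161 + (-28 - 2*(-39))) = 224752145*(1161 + (-28 + 78))/81719 = 224752145*(1161 + 50)/81719 = (224752145/81719)*1211 = 272174847595/81719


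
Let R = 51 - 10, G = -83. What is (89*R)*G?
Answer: -302867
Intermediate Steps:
R = 41
(89*R)*G = (89*41)*(-83) = 3649*(-83) = -302867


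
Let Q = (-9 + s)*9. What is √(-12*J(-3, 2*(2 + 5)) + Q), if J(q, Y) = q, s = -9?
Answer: 3*I*√14 ≈ 11.225*I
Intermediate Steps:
Q = -162 (Q = (-9 - 9)*9 = -18*9 = -162)
√(-12*J(-3, 2*(2 + 5)) + Q) = √(-12*(-3) - 162) = √(36 - 162) = √(-126) = 3*I*√14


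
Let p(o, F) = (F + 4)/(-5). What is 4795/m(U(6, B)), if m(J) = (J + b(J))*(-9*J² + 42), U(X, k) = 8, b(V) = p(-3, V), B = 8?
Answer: -3425/2136 ≈ -1.6035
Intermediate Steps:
p(o, F) = -⅘ - F/5 (p(o, F) = (4 + F)*(-⅕) = -⅘ - F/5)
b(V) = -⅘ - V/5
m(J) = (42 - 9*J²)*(-⅘ + 4*J/5) (m(J) = (J + (-⅘ - J/5))*(-9*J² + 42) = (-⅘ + 4*J/5)*(42 - 9*J²) = (42 - 9*J²)*(-⅘ + 4*J/5))
4795/m(U(6, B)) = 4795/(-168/5 - 36/5*8³ + (36/5)*8² + (168/5)*8) = 4795/(-168/5 - 36/5*512 + (36/5)*64 + 1344/5) = 4795/(-168/5 - 18432/5 + 2304/5 + 1344/5) = 4795/(-14952/5) = 4795*(-5/14952) = -3425/2136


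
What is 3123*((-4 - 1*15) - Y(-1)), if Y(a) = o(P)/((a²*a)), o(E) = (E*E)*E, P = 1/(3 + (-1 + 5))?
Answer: -20349468/343 ≈ -59328.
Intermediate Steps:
P = ⅐ (P = 1/(3 + 4) = 1/7 = ⅐ ≈ 0.14286)
o(E) = E³ (o(E) = E²*E = E³)
Y(a) = 1/(343*a³) (Y(a) = (⅐)³/((a²*a)) = 1/(343*(a³)) = 1/(343*a³))
3123*((-4 - 1*15) - Y(-1)) = 3123*((-4 - 1*15) - 1/(343*(-1)³)) = 3123*((-4 - 15) - (-1)/343) = 3123*(-19 - 1*(-1/343)) = 3123*(-19 + 1/343) = 3123*(-6516/343) = -20349468/343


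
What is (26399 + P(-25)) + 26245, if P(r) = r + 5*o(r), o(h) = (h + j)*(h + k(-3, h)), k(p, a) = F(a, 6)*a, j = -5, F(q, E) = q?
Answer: -37381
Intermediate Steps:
k(p, a) = a**2 (k(p, a) = a*a = a**2)
o(h) = (-5 + h)*(h + h**2) (o(h) = (h - 5)*(h + h**2) = (-5 + h)*(h + h**2))
P(r) = r + 5*r*(-5 + r**2 - 4*r) (P(r) = r + 5*(r*(-5 + r**2 - 4*r)) = r + 5*r*(-5 + r**2 - 4*r))
(26399 + P(-25)) + 26245 = (26399 - 25*(-24 - 20*(-25) + 5*(-25)**2)) + 26245 = (26399 - 25*(-24 + 500 + 5*625)) + 26245 = (26399 - 25*(-24 + 500 + 3125)) + 26245 = (26399 - 25*3601) + 26245 = (26399 - 90025) + 26245 = -63626 + 26245 = -37381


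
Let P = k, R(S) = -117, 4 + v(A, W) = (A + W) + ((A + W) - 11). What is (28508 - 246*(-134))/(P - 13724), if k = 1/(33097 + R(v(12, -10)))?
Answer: -2027346560/452617519 ≈ -4.4792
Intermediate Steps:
v(A, W) = -15 + 2*A + 2*W (v(A, W) = -4 + ((A + W) + ((A + W) - 11)) = -4 + ((A + W) + (-11 + A + W)) = -4 + (-11 + 2*A + 2*W) = -15 + 2*A + 2*W)
k = 1/32980 (k = 1/(33097 - 117) = 1/32980 ≈ 3.0321e-5)
P = 1/32980 ≈ 3.0321e-5
(28508 - 246*(-134))/(P - 13724) = (28508 - 246*(-134))/(1/32980 - 13724) = (28508 + 32964)/(-452617519/32980) = 61472*(-32980/452617519) = -2027346560/452617519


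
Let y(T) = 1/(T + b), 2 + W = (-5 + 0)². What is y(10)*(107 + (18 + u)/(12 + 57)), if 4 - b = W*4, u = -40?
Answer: -7361/5382 ≈ -1.3677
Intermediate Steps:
W = 23 (W = -2 + (-5 + 0)² = -2 + (-5)² = -2 + 25 = 23)
b = -88 (b = 4 - 23*4 = 4 - 1*92 = 4 - 92 = -88)
y(T) = 1/(-88 + T) (y(T) = 1/(T - 88) = 1/(-88 + T))
y(10)*(107 + (18 + u)/(12 + 57)) = (107 + (18 - 40)/(12 + 57))/(-88 + 10) = (107 - 22/69)/(-78) = -(107 - 22*1/69)/78 = -(107 - 22/69)/78 = -1/78*7361/69 = -7361/5382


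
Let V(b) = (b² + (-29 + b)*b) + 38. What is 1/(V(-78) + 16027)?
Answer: 1/30495 ≈ 3.2792e-5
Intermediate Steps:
V(b) = 38 + b² + b*(-29 + b) (V(b) = (b² + b*(-29 + b)) + 38 = 38 + b² + b*(-29 + b))
1/(V(-78) + 16027) = 1/((38 - 29*(-78) + 2*(-78)²) + 16027) = 1/((38 + 2262 + 2*6084) + 16027) = 1/((38 + 2262 + 12168) + 16027) = 1/(14468 + 16027) = 1/30495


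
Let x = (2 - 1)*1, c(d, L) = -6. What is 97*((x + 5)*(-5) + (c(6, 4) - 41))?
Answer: -7469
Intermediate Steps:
x = 1 (x = 1*1 = 1)
97*((x + 5)*(-5) + (c(6, 4) - 41)) = 97*((1 + 5)*(-5) + (-6 - 41)) = 97*(6*(-5) - 47) = 97*(-30 - 47) = 97*(-77) = -7469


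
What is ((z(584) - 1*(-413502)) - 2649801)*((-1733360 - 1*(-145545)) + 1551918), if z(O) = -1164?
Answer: 80318209311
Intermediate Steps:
((z(584) - 1*(-413502)) - 2649801)*((-1733360 - 1*(-145545)) + 1551918) = ((-1164 - 1*(-413502)) - 2649801)*((-1733360 - 1*(-145545)) + 1551918) = ((-1164 + 413502) - 2649801)*((-1733360 + 145545) + 1551918) = (412338 - 2649801)*(-1587815 + 1551918) = -2237463*(-35897) = 80318209311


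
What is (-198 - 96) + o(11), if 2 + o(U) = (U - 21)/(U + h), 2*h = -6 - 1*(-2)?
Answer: -2674/9 ≈ -297.11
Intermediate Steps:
h = -2 (h = (-6 - 1*(-2))/2 = (-6 + 2)/2 = (½)*(-4) = -2)
o(U) = -2 + (-21 + U)/(-2 + U) (o(U) = -2 + (U - 21)/(U - 2) = -2 + (-21 + U)/(-2 + U))
(-198 - 96) + o(11) = (-198 - 96) + (-17 - 1*11)/(-2 + 11) = -294 + (-17 - 11)/9 = -294 + (⅑)*(-28) = -294 - 28/9 = -2674/9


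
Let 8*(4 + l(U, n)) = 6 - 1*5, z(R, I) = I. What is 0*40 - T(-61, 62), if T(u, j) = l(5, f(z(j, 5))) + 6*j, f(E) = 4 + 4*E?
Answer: -2945/8 ≈ -368.13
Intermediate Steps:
l(U, n) = -31/8 (l(U, n) = -4 + (6 - 1*5)/8 = -4 + (6 - 5)/8 = -4 + (1/8)*1 = -4 + 1/8 = -31/8)
T(u, j) = -31/8 + 6*j
0*40 - T(-61, 62) = 0*40 - (-31/8 + 6*62) = 0 - (-31/8 + 372) = 0 - 1*2945/8 = 0 - 2945/8 = -2945/8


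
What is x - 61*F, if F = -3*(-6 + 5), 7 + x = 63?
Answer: -127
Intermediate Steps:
x = 56 (x = -7 + 63 = 56)
F = 3 (F = -3*(-1) = 3)
x - 61*F = 56 - 61*3 = 56 - 183 = -127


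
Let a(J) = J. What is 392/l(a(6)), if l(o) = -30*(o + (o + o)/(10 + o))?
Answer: -784/405 ≈ -1.9358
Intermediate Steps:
l(o) = -30*o - 60*o/(10 + o) (l(o) = -30*(o + (2*o)/(10 + o)) = -30*(o + 2*o/(10 + o)) = -30*o - 60*o/(10 + o))
392/l(a(6)) = 392/((-30*6*(12 + 6)/(10 + 6))) = 392/((-30*6*18/16)) = 392/((-30*6*1/16*18)) = 392/(-405/2) = 392*(-2/405) = -784/405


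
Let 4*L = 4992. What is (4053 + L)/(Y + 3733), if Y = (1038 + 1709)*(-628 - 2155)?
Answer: -1767/2547056 ≈ -0.00069374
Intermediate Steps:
L = 1248 (L = (¼)*4992 = 1248)
Y = -7644901 (Y = 2747*(-2783) = -7644901)
(4053 + L)/(Y + 3733) = (4053 + 1248)/(-7644901 + 3733) = 5301/(-7641168) = 5301*(-1/7641168) = -1767/2547056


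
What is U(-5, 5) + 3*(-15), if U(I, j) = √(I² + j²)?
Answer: -45 + 5*√2 ≈ -37.929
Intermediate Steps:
U(-5, 5) + 3*(-15) = √((-5)² + 5²) + 3*(-15) = √(25 + 25) - 45 = √50 - 45 = 5*√2 - 45 = -45 + 5*√2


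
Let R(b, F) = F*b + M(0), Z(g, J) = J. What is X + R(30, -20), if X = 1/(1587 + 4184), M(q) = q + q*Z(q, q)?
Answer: -3462599/5771 ≈ -600.00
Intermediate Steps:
M(q) = q + q² (M(q) = q + q*q = q + q²)
X = 1/5771 ≈ 0.00017328
R(b, F) = F*b (R(b, F) = F*b + 0*(1 + 0) = F*b + 0*1 = F*b + 0 = F*b)
X + R(30, -20) = 1/5771 - 20*30 = 1/5771 - 600 = -3462599/5771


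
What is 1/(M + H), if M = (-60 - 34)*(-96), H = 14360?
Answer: 1/23384 ≈ 4.2764e-5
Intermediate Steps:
M = 9024 (M = -94*(-96) = 9024)
1/(M + H) = 1/(9024 + 14360) = 1/23384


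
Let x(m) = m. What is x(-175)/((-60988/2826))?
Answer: 247275/30494 ≈ 8.1090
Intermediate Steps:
x(-175)/((-60988/2826)) = -175/((-60988/2826)) = -175/((-60988*1/2826)) = -175/(-30494/1413) = -175*(-1413/30494) = 247275/30494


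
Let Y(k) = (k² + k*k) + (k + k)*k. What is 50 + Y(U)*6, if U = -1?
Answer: 74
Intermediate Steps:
Y(k) = 4*k² (Y(k) = (k² + k²) + (2*k)*k = 2*k² + 2*k² = 4*k²)
50 + Y(U)*6 = 50 + (4*(-1)²)*6 = 50 + (4*1)*6 = 50 + 4*6 = 50 + 24 = 74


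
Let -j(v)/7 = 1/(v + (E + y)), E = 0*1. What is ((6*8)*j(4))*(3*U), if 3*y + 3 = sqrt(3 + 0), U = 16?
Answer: -72576/13 + 8064*sqrt(3)/13 ≈ -4508.4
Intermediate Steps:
y = -1 + sqrt(3)/3 (y = -1 + sqrt(3 + 0)/3 = -1 + sqrt(3)/3 ≈ -0.42265)
E = 0
j(v) = -7/(-1 + v + sqrt(3)/3) (j(v) = -7/(v + (0 + (-1 + sqrt(3)/3))) = -7/(v + (-1 + sqrt(3)/3)) = -7/(-1 + v + sqrt(3)/3))
((6*8)*j(4))*(3*U) = ((6*8)*(21/(3 - sqrt(3) - 3*4)))*(3*16) = (48*(21/(3 - sqrt(3) - 12)))*48 = (48*(21/(-9 - sqrt(3))))*48 = (1008/(-9 - sqrt(3)))*48 = 48384/(-9 - sqrt(3))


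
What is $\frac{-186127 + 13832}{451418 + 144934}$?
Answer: $- \frac{172295}{596352} \approx -0.28891$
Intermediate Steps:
$\frac{-186127 + 13832}{451418 + 144934} = - \frac{172295}{596352}$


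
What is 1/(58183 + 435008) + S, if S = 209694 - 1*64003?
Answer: 71853489982/493191 ≈ 1.4569e+5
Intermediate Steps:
S = 145691 (S = 209694 - 64003 = 145691)
1/(58183 + 435008) + S = 1/(58183 + 435008) + 145691 = 1/493191 + 145691 = 71853489982/493191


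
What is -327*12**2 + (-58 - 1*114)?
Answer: -47260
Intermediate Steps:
-327*12**2 + (-58 - 1*114) = -327*144 + (-58 - 114) = -47088 - 172 = -47260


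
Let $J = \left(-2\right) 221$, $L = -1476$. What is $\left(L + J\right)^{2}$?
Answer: $3678724$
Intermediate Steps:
$J = -442$
$\left(L + J\right)^{2} = \left(-1476 - 442\right)^{2} = \left(-1918\right)^{2} = 3678724$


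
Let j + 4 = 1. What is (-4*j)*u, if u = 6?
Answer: 72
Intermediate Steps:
j = -3 (j = -4 + 1 = -3)
(-4*j)*u = -4*(-3)*6 = 12*6 = 72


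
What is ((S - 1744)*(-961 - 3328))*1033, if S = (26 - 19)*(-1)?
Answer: 7757870287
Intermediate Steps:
S = -7 (S = 7*(-1) = -7)
((S - 1744)*(-961 - 3328))*1033 = ((-7 - 1744)*(-961 - 3328))*1033 = -1751*(-4289)*1033 = 7510039*1033 = 7757870287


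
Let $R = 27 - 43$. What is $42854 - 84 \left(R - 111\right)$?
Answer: $53522$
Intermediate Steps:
$R = -16$
$42854 - 84 \left(R - 111\right) = 42854 - 84 \left(-16 - 111\right) = 42854 - -10668 = 42854 + 10668 = 53522$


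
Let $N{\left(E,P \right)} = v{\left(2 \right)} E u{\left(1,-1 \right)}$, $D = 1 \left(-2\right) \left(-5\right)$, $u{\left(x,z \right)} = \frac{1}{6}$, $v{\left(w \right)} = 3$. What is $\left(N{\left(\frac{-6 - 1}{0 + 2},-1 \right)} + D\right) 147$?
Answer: $\frac{4851}{4} \approx 1212.8$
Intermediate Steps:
$u{\left(x,z \right)} = \frac{1}{6}$
$D = 10$ ($D = \left(-2\right) \left(-5\right) = 10$)
$N{\left(E,P \right)} = \frac{E}{2}$ ($N{\left(E,P \right)} = 3 E \frac{1}{6} = \frac{E}{2}$)
$\left(N{\left(\frac{-6 - 1}{0 + 2},-1 \right)} + D\right) 147 = \left(\frac{\left(-6 - 1\right) \frac{1}{0 + 2}}{2} + 10\right) 147 = \left(\frac{\left(-7\right) \frac{1}{2}}{2} + 10\right) 147 = \left(\frac{1}{2} \left(- \frac{7}{2}\right) + 10\right) 147 = \left(- \frac{7}{4} + 10\right) 147 = \frac{33}{4} \cdot 147 = \frac{4851}{4}$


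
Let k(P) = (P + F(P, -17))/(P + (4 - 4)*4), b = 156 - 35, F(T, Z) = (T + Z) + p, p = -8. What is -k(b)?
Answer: -217/121 ≈ -1.7934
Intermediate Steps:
F(T, Z) = -8 + T + Z (F(T, Z) = (T + Z) - 8 = -8 + T + Z)
b = 121
k(P) = (-25 + 2*P)/P (k(P) = (P + (-8 + P - 17))/(P + (4 - 4)*4) = (P + (-25 + P))/(P + 0*4) = (-25 + 2*P)/(P + 0) = (-25 + 2*P)/P)
-k(b) = -(2 - 25/121) = -1*217/121 = -217/121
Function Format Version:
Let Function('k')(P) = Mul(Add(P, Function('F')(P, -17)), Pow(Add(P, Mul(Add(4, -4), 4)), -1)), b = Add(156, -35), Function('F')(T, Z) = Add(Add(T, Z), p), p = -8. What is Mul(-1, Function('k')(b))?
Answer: Rational(-217, 121) ≈ -1.7934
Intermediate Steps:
Function('F')(T, Z) = Add(-8, T, Z) (Function('F')(T, Z) = Add(Add(T, Z), -8) = Add(-8, T, Z))
b = 121
Function('k')(P) = Mul(Pow(P, -1), Add(-25, Mul(2, P))) (Function('k')(P) = Mul(Add(P, Add(-8, P, -17)), Pow(Add(P, Mul(Add(4, -4), 4)), -1)) = Mul(Add(P, Add(-25, P)), Pow(Add(P, Mul(0, 4)), -1)) = Mul(Add(-25, Mul(2, P)), Pow(Add(P, 0), -1)) = Mul(Add(-25, Mul(2, P)), Pow(P, -1)) = Mul(Pow(P, -1), Add(-25, Mul(2, P))))
Mul(-1, Function('k')(b)) = Mul(-1, Add(2, Mul(-25, Pow(121, -1)))) = Mul(-1, Add(2, Mul(-25, Rational(1, 121)))) = Mul(-1, Add(2, Rational(-25, 121))) = Mul(-1, Rational(217, 121)) = Rational(-217, 121)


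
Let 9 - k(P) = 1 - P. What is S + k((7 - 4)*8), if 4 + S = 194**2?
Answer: 37664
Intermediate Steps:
k(P) = 8 + P (k(P) = 9 - (1 - P) = 9 + (-1 + P) = 8 + P)
S = 37632 (S = -4 + 194**2 = -4 + 37636 = 37632)
S + k((7 - 4)*8) = 37632 + (8 + (7 - 4)*8) = 37632 + (8 + 3*8) = 37632 + (8 + 24) = 37632 + 32 = 37664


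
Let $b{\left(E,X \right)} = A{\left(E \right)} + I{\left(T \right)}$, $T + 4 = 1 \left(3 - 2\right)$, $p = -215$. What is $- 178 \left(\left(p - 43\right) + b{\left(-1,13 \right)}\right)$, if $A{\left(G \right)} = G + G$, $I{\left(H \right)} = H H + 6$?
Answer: $43610$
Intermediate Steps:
$T = -3$ ($T = -4 + 1 \left(3 - 2\right) = -4 + 1 \cdot 1 = -4 + 1 = -3$)
$I{\left(H \right)} = 6 + H^{2}$ ($I{\left(H \right)} = H^{2} + 6 = 6 + H^{2}$)
$A{\left(G \right)} = 2 G$
$b{\left(E,X \right)} = 15 + 2 E$ ($b{\left(E,X \right)} = 2 E + \left(6 + \left(-3\right)^{2}\right) = 2 E + \left(6 + 9\right) = 2 E + 15 = 15 + 2 E$)
$- 178 \left(\left(p - 43\right) + b{\left(-1,13 \right)}\right) = - 178 \left(\left(-215 - 43\right) + \left(15 + 2 \left(-1\right)\right)\right) = - 178 \left(-258 + \left(15 - 2\right)\right) = - 178 \left(-258 + 13\right) = \left(-178\right) \left(-245\right) = 43610$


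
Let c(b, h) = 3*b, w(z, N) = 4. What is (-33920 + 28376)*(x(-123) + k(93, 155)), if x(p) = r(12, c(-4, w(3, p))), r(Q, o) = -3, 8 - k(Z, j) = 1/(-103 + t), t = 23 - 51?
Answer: -3636864/131 ≈ -27762.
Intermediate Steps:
t = -28
k(Z, j) = 1049/131 (k(Z, j) = 8 - 1/(-103 - 28) = 8 - 1/(-131) = 8 - 1*(-1/131) = 8 + 1/131 = 1049/131)
x(p) = -3
(-33920 + 28376)*(x(-123) + k(93, 155)) = (-33920 + 28376)*(-3 + 1049/131) = -5544*656/131 = -3636864/131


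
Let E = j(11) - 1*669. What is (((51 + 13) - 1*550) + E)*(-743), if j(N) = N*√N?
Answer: 858165 - 8173*√11 ≈ 8.3106e+5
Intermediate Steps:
j(N) = N^(3/2)
E = -669 + 11*√11 (E = 11^(3/2) - 1*669 = 11*√11 - 669 = -669 + 11*√11 ≈ -632.52)
(((51 + 13) - 1*550) + E)*(-743) = (((51 + 13) - 1*550) + (-669 + 11*√11))*(-743) = ((64 - 550) + (-669 + 11*√11))*(-743) = (-486 + (-669 + 11*√11))*(-743) = (-1155 + 11*√11)*(-743) = 858165 - 8173*√11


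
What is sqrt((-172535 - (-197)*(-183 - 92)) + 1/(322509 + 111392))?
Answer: I*sqrt(42682709337830809)/433901 ≈ 476.14*I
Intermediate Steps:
sqrt((-172535 - (-197)*(-183 - 92)) + 1/(322509 + 111392)) = sqrt((-172535 - (-197)*(-275)) + 1/433901) = sqrt((-172535 - 1*54175) + 1/433901) = sqrt((-172535 - 54175) + 1/433901) = sqrt(-226710 + 1/433901) = sqrt(-98369695709/433901) = I*sqrt(42682709337830809)/433901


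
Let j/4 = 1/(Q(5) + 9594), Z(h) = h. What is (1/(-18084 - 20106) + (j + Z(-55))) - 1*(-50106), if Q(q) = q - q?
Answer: 3056404880171/61065810 ≈ 50051.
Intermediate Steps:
Q(q) = 0
j = 2/4797 (j = 4/(0 + 9594) = 4/9594 = 4*(1/9594) = 2/4797 ≈ 0.00041693)
(1/(-18084 - 20106) + (j + Z(-55))) - 1*(-50106) = (1/(-18084 - 20106) + (2/4797 - 55)) - 1*(-50106) = (1/(-38190) - 263833/4797) + 50106 = (-1/38190 - 263833/4797) + 50106 = -3358595689/61065810 + 50106 = 3056404880171/61065810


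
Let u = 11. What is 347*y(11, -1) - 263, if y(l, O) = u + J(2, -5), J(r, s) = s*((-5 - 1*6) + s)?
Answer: 31314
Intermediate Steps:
J(r, s) = s*(-11 + s) (J(r, s) = s*((-5 - 6) + s) = s*(-11 + s))
y(l, O) = 91 (y(l, O) = 11 - 5*(-11 - 5) = 11 - 5*(-16) = 11 + 80 = 91)
347*y(11, -1) - 263 = 347*91 - 263 = 31577 - 263 = 31314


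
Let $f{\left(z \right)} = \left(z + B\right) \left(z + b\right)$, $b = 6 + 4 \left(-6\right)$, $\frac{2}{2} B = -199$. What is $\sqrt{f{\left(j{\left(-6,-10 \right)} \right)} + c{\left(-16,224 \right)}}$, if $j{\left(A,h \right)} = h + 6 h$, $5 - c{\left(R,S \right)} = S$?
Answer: $\sqrt{23453} \approx 153.14$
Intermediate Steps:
$B = -199$
$c{\left(R,S \right)} = 5 - S$
$j{\left(A,h \right)} = 7 h$
$b = -18$ ($b = 6 - 24 = -18$)
$f{\left(z \right)} = \left(-199 + z\right) \left(-18 + z\right)$ ($f{\left(z \right)} = \left(z - 199\right) \left(z - 18\right) = \left(-199 + z\right) \left(-18 + z\right)$)
$\sqrt{f{\left(j{\left(-6,-10 \right)} \right)} + c{\left(-16,224 \right)}} = \sqrt{\left(3582 + \left(7 \left(-10\right)\right)^{2} - 217 \cdot 7 \left(-10\right)\right) + \left(5 - 224\right)} = \sqrt{\left(3582 + \left(-70\right)^{2} - -15190\right) + \left(5 - 224\right)} = \sqrt{\left(3582 + 4900 + 15190\right) - 219} = \sqrt{23672 - 219} = \sqrt{23453}$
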